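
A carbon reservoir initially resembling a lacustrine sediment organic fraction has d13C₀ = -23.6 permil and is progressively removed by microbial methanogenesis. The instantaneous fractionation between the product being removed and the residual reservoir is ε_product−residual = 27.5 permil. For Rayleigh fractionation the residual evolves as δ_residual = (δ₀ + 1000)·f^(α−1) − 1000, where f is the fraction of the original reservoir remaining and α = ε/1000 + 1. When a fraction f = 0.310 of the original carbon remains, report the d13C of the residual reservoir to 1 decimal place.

Rayleigh residual: δ_res = (δ₀ + 1000)·f^(α−1) − 1000
α = ε/1000 + 1 = 1.02750, so α − 1 = 0.02750
f^(α−1) = 0.310^(0.02750) = 0.968306
δ_res = (-23.6 + 1000) × 0.968306 − 1000 = 945.454 − 1000 = -54.55 permil

-54.5 permil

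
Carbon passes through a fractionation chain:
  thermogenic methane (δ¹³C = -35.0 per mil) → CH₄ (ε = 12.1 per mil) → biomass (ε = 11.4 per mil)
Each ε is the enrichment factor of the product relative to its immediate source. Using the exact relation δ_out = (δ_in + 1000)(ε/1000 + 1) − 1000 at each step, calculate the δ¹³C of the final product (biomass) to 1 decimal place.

step 1: δ = (-35.00 + 1000)·(12.1/1000 + 1) − 1000 = -23.32 per mil
step 2: δ = (-23.32 + 1000)·(11.4/1000 + 1) − 1000 = -12.19 per mil

-12.2 per mil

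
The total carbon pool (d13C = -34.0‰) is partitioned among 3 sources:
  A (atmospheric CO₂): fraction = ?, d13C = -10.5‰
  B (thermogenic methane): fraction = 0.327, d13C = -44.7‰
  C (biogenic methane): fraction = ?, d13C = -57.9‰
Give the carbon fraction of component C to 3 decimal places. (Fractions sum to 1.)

Let f_C and f_A be the unknown fractions; fractions sum to 1 so f_C + f_A = 0.673.
Mass balance: Σ fᵢ·δᵢ = δ_bulk ⇒ f_C·(-57.9) + f_A·(-10.5) = -34.0 − (-14.617) = -19.383
Substitute f_A = 0.673 − f_C:
f_C·(-57.9 − -10.5) = -19.383 − 0.673×(-10.5) = -12.317
f_C = -12.317 / -47.4 = 0.2598

0.260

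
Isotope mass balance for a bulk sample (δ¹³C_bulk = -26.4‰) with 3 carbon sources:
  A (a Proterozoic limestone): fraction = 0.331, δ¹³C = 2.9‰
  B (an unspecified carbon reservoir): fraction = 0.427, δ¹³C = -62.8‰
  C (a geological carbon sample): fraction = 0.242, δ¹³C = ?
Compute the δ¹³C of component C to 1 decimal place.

-2.2‰

Isotope mass balance: δ_bulk = Σ fᵢ·δᵢ.
-26.4 = 0.331×(2.9) + 0.427×(-62.8) + 0.242×δ_C
0.242·δ_C = -26.4 − (-25.856) = -0.544
δ_C = -0.544 / 0.242 = -2.25‰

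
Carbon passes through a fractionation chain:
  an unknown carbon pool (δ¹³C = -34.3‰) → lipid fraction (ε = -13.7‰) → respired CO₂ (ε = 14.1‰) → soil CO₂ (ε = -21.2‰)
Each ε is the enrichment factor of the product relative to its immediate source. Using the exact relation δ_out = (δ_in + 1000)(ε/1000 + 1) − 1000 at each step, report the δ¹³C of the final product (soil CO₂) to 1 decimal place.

step 1: δ = (-34.30 + 1000)·(-13.7/1000 + 1) − 1000 = -47.53‰
step 2: δ = (-47.53 + 1000)·(14.1/1000 + 1) − 1000 = -34.10‰
step 3: δ = (-34.10 + 1000)·(-21.2/1000 + 1) − 1000 = -54.58‰

-54.6‰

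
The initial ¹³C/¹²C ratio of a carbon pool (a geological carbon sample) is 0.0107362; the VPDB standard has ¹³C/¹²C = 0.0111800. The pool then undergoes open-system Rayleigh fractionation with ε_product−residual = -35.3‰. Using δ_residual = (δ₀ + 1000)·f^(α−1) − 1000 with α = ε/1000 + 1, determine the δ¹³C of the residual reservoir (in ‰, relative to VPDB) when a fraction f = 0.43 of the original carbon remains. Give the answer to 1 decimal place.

δ₀ = (0.0107362/0.0111800 − 1)×1000 = (0.960304 − 1)×1000 = -39.696‰
α − 1 = ε/1000 = -0.0353
f^(α−1) = 0.43^(-0.0353) = 1.030240
δ_res = (-39.696 + 1000) × 1.030240 − 1000 = 989.344 − 1000 = -10.66‰

-10.7‰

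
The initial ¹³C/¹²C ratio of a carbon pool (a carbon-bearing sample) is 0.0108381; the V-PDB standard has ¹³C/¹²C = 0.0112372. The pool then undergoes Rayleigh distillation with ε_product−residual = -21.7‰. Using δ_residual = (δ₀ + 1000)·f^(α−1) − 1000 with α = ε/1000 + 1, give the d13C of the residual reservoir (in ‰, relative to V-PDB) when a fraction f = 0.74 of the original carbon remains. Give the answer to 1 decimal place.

-29.2‰

δ₀ = (0.0108381/0.0112372 − 1)×1000 = (0.964484 − 1)×1000 = -35.516‰
α − 1 = ε/1000 = -0.0217
f^(α−1) = 0.74^(-0.0217) = 1.006555
δ_res = (-35.516 + 1000) × 1.006555 − 1000 = 970.807 − 1000 = -29.19‰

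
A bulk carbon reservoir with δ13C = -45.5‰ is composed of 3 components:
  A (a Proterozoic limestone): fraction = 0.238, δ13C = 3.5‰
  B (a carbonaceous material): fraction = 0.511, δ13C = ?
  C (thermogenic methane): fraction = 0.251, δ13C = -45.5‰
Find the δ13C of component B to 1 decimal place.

-68.3‰

Isotope mass balance: δ_bulk = Σ fᵢ·δᵢ.
-45.5 = 0.238×(3.5) + 0.511×δ_B + 0.251×(-45.5)
0.511·δ_B = -45.5 − (-10.588) = -34.913
δ_B = -34.913 / 0.511 = -68.32‰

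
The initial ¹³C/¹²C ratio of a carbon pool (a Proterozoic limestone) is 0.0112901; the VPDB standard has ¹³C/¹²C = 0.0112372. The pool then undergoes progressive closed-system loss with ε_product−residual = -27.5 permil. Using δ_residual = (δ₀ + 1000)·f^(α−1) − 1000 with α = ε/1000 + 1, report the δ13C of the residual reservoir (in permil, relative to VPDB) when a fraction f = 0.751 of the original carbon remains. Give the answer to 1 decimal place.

12.7 permil

δ₀ = (0.0112901/0.0112372 − 1)×1000 = (1.004708 − 1)×1000 = 4.708 permil
α − 1 = ε/1000 = -0.0275
f^(α−1) = 0.751^(-0.0275) = 1.007906
δ_res = (4.708 + 1000) × 1.007906 − 1000 = 1012.650 − 1000 = 12.65 permil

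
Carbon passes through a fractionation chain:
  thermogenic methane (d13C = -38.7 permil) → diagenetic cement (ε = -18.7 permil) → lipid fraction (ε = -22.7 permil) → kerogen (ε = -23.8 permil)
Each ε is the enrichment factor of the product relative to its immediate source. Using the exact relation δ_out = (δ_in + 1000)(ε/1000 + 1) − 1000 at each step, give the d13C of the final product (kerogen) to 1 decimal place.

step 1: δ = (-38.70 + 1000)·(-18.7/1000 + 1) − 1000 = -56.68 permil
step 2: δ = (-56.68 + 1000)·(-22.7/1000 + 1) − 1000 = -78.09 permil
step 3: δ = (-78.09 + 1000)·(-23.8/1000 + 1) − 1000 = -100.03 permil

-100.0 permil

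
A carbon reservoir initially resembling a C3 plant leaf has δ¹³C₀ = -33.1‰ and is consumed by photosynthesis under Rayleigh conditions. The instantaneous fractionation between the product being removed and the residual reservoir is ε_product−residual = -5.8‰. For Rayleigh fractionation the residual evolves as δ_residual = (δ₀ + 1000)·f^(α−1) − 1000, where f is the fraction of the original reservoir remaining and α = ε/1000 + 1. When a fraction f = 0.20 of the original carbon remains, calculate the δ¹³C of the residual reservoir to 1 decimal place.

Rayleigh residual: δ_res = (δ₀ + 1000)·f^(α−1) − 1000
α = ε/1000 + 1 = 0.99420, so α − 1 = -0.00580
f^(α−1) = 0.20^(-0.00580) = 1.009378
δ_res = (-33.1 + 1000) × 1.009378 − 1000 = 975.968 − 1000 = -24.03‰

-24.0‰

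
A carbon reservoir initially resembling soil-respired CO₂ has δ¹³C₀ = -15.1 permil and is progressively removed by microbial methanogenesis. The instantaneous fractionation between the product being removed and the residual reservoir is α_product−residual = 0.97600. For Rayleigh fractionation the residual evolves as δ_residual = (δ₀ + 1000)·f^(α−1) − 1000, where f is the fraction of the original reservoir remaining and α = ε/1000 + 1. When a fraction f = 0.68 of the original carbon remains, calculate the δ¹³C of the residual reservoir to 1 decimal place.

Rayleigh residual: δ_res = (δ₀ + 1000)·f^(α−1) − 1000
α − 1 = -0.02400
f^(α−1) = 0.68^(-0.02400) = 1.009299
δ_res = (-15.1 + 1000) × 1.009299 − 1000 = 994.058 − 1000 = -5.94 permil

-5.9 permil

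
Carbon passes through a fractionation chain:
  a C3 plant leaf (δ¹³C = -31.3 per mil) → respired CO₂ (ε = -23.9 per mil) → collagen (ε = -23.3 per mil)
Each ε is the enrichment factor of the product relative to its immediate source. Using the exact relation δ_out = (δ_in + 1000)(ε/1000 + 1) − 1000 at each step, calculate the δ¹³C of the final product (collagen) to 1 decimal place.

step 1: δ = (-31.30 + 1000)·(-23.9/1000 + 1) − 1000 = -54.45 per mil
step 2: δ = (-54.45 + 1000)·(-23.3/1000 + 1) − 1000 = -76.48 per mil

-76.5 per mil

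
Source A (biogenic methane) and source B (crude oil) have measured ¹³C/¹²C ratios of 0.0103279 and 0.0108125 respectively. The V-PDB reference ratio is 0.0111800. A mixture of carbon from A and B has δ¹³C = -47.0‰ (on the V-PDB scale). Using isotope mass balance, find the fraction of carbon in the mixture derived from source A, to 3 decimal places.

0.326

δ_A = (0.0103279/0.0111800 − 1)×1000 = (0.923784 − 1)×1000 = -76.216‰
δ_B = (0.0108125/0.0111800 − 1)×1000 = (0.967129 − 1)×1000 = -32.871‰
f_A = (δ_mix − δ_B)/(δ_A − δ_B) = (-47.0 − (-32.871))/(-76.216 − (-32.871))
f_A = -14.129 / -43.345 = 0.3260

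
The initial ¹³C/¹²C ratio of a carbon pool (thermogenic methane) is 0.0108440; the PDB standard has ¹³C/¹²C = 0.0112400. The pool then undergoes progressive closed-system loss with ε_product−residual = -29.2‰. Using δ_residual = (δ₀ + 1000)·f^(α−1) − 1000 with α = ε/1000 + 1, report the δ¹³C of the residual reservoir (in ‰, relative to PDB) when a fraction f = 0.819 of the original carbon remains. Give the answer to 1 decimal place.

-29.6‰

δ₀ = (0.0108440/0.0112400 − 1)×1000 = (0.964769 − 1)×1000 = -35.231‰
α − 1 = ε/1000 = -0.0292
f^(α−1) = 0.819^(-0.0292) = 1.005847
δ_res = (-35.231 + 1000) × 1.005847 − 1000 = 970.410 − 1000 = -29.59‰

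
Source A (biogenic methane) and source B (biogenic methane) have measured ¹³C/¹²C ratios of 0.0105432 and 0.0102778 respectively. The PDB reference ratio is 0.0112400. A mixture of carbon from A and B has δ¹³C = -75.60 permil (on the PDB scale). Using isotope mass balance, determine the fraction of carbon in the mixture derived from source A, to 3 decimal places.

δ_A = (0.0105432/0.0112400 − 1)×1000 = (0.938007 − 1)×1000 = -61.993 permil
δ_B = (0.0102778/0.0112400 − 1)×1000 = (0.914395 − 1)×1000 = -85.605 permil
f_A = (δ_mix − δ_B)/(δ_A − δ_B) = (-75.60 − (-85.605))/(-61.993 − (-85.605))
f_A = 10.005 / 23.612 = 0.4237

0.424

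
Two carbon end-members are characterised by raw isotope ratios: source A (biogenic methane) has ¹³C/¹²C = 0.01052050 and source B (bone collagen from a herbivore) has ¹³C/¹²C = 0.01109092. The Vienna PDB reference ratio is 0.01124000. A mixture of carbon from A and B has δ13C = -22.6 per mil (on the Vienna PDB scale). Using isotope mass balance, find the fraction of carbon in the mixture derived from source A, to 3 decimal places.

0.184

δ_A = (0.01052050/0.01124000 − 1)×1000 = (0.935988 − 1)×1000 = -64.012 per mil
δ_B = (0.01109092/0.01124000 − 1)×1000 = (0.986737 − 1)×1000 = -13.263 per mil
f_A = (δ_mix − δ_B)/(δ_A − δ_B) = (-22.6 − (-13.263))/(-64.012 − (-13.263))
f_A = -9.337 / -50.749 = 0.1840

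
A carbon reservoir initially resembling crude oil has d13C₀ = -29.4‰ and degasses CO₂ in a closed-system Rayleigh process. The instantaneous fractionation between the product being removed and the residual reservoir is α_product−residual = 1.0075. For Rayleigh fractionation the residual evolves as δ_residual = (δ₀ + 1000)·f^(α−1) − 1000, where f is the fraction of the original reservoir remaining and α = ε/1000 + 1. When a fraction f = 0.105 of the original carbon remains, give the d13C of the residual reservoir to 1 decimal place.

Rayleigh residual: δ_res = (δ₀ + 1000)·f^(α−1) − 1000
α − 1 = 0.00750
f^(α−1) = 0.105^(0.00750) = 0.983239
δ_res = (-29.4 + 1000) × 0.983239 − 1000 = 954.331 − 1000 = -45.67‰

-45.7‰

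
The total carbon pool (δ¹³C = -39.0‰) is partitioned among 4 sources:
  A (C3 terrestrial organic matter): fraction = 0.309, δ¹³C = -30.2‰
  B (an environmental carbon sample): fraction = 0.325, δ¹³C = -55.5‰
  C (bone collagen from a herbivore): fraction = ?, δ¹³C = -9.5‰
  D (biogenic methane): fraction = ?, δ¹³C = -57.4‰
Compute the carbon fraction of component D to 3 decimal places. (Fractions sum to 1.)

0.170

Let f_D and f_C be the unknown fractions; fractions sum to 1 so f_D + f_C = 0.366.
Mass balance: Σ fᵢ·δᵢ = δ_bulk ⇒ f_D·(-57.4) + f_C·(-9.5) = -39.0 − (-27.369) = -11.631
Substitute f_C = 0.366 − f_D:
f_D·(-57.4 − -9.5) = -11.631 − 0.366×(-9.5) = -8.154
f_D = -8.154 / -47.9 = 0.1702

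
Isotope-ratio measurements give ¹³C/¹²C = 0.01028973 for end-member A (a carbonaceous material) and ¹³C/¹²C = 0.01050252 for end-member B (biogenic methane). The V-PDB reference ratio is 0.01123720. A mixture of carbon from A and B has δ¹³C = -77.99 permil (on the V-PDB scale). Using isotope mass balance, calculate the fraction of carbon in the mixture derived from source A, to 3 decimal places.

0.666

δ_A = (0.01028973/0.01123720 − 1)×1000 = (0.915685 − 1)×1000 = -84.315 permil
δ_B = (0.01050252/0.01123720 − 1)×1000 = (0.934621 − 1)×1000 = -65.379 permil
f_A = (δ_mix − δ_B)/(δ_A − δ_B) = (-77.99 − (-65.379))/(-84.315 − (-65.379))
f_A = -12.611 / -18.936 = 0.6660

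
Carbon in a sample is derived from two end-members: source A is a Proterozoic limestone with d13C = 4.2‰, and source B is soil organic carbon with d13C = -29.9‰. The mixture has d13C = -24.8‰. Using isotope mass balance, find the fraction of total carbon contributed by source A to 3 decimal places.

δ_mix = f_A·δ_A + (1 − f_A)·δ_B  ⇒  f_A = (δ_mix − δ_B)/(δ_A − δ_B)
f_A = (-24.8 − (-29.9)) / (4.2 − (-29.9))
f_A = 5.1 / 34.1 = 0.1496

0.150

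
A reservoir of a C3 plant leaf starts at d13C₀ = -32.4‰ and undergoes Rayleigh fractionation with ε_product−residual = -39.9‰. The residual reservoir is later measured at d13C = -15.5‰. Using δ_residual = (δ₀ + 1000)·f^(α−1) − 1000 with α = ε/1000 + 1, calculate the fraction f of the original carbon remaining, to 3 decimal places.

α − 1 = ε/1000 = -0.0399
(δ_res + 1000)/(δ₀ + 1000) = (-15.5 + 1000)/(-32.4 + 1000) = 984.5/967.6 = 1.017466
f = 1.017466^(1/-0.0399) = exp(ln(1.017466)/-0.0399) = exp(0.01732/-0.0399)
f = exp(-0.4340) = 0.6479

0.648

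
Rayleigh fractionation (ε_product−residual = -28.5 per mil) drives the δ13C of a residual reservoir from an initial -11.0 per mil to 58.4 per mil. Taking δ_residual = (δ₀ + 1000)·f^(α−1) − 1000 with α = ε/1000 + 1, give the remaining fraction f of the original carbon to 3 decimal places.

α − 1 = ε/1000 = -0.0285
(δ_res + 1000)/(δ₀ + 1000) = (58.4 + 1000)/(-11.0 + 1000) = 1058.4/989.0 = 1.070172
f = 1.070172^(1/-0.0285) = exp(ln(1.070172)/-0.0285) = exp(0.06782/-0.0285)
f = exp(-2.3796) = 0.0926

0.093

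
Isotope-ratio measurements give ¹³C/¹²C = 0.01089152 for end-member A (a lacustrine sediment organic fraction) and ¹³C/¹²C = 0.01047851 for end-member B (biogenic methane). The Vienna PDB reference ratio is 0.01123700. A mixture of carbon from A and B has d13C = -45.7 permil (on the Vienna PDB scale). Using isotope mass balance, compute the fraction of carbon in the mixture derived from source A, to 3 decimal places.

δ_A = (0.01089152/0.01123700 − 1)×1000 = (0.969255 − 1)×1000 = -30.745 permil
δ_B = (0.01047851/0.01123700 − 1)×1000 = (0.932501 − 1)×1000 = -67.499 permil
f_A = (δ_mix − δ_B)/(δ_A − δ_B) = (-45.7 − (-67.499))/(-30.745 − (-67.499))
f_A = 21.799 / 36.754 = 0.5931

0.593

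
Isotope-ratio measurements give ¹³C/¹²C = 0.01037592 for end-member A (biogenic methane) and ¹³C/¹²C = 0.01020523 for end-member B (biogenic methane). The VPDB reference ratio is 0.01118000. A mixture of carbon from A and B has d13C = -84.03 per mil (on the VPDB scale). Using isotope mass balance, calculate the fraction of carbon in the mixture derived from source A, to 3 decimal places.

0.207

δ_A = (0.01037592/0.01118000 − 1)×1000 = (0.928079 − 1)×1000 = -71.921 per mil
δ_B = (0.01020523/0.01118000 − 1)×1000 = (0.912811 − 1)×1000 = -87.189 per mil
f_A = (δ_mix − δ_B)/(δ_A − δ_B) = (-84.03 − (-87.189))/(-71.921 − (-87.189))
f_A = 3.159 / 15.267 = 0.2069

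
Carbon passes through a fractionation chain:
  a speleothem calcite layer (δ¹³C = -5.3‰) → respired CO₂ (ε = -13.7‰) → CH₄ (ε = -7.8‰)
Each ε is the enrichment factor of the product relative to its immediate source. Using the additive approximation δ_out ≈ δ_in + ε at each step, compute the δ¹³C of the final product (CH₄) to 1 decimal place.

step 1: δ ≈ -5.3 + (-13.7) = -19.0‰
step 2: δ ≈ -19.0 + (-7.8) = -26.8‰

-26.8‰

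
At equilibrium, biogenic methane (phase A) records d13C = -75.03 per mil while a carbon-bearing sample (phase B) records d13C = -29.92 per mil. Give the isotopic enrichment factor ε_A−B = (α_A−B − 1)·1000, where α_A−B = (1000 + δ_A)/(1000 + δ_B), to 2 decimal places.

-46.50 per mil

α_A−B = (1000 + -75.03) / (1000 + -29.92) = 924.97 / 970.08 = 0.953499
ε_A−B = (0.953499 − 1) × 1000 = -46.501 per mil
(The approximation ε ≈ δ_A − δ_B would give -45.11 per mil.)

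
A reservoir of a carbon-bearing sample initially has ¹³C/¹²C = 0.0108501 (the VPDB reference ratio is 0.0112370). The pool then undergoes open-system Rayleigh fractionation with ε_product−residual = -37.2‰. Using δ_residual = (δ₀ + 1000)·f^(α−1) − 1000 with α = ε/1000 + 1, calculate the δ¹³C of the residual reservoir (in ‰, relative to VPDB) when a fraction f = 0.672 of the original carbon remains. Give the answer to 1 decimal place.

δ₀ = (0.0108501/0.0112370 − 1)×1000 = (0.965569 − 1)×1000 = -34.431‰
α − 1 = ε/1000 = -0.0372
f^(α−1) = 0.672^(-0.0372) = 1.014897
δ_res = (-34.431 + 1000) × 1.014897 − 1000 = 979.953 − 1000 = -20.05‰

-20.0‰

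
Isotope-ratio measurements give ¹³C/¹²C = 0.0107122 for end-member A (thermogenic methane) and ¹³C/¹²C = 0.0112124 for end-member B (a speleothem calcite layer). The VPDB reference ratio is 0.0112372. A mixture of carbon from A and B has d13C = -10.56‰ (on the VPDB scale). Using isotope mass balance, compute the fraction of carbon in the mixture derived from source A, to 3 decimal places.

0.188

δ_A = (0.0107122/0.0112372 − 1)×1000 = (0.953280 − 1)×1000 = -46.720‰
δ_B = (0.0112124/0.0112372 − 1)×1000 = (0.997793 − 1)×1000 = -2.207‰
f_A = (δ_mix − δ_B)/(δ_A − δ_B) = (-10.56 − (-2.207))/(-46.720 − (-2.207))
f_A = -8.353 / -44.513 = 0.1877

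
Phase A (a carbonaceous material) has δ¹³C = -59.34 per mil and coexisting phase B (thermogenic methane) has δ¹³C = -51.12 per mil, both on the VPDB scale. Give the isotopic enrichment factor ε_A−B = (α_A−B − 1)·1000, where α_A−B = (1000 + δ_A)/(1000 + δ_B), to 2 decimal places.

-8.66 per mil

α_A−B = (1000 + -59.34) / (1000 + -51.12) = 940.66 / 948.88 = 0.991337
ε_A−B = (0.991337 − 1) × 1000 = -8.663 per mil
(The approximation ε ≈ δ_A − δ_B would give -8.22 per mil.)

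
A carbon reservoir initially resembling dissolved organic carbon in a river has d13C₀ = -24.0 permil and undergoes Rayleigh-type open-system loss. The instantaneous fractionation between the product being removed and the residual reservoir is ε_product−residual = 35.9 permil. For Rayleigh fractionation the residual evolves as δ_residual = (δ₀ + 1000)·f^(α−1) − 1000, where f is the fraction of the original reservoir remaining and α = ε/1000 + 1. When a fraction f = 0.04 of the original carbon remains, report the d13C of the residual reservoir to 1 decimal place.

Rayleigh residual: δ_res = (δ₀ + 1000)·f^(α−1) − 1000
α = ε/1000 + 1 = 1.03590, so α − 1 = 0.03590
f^(α−1) = 0.04^(0.03590) = 0.890869
δ_res = (-24.0 + 1000) × 0.890869 − 1000 = 869.488 − 1000 = -130.51 permil

-130.5 permil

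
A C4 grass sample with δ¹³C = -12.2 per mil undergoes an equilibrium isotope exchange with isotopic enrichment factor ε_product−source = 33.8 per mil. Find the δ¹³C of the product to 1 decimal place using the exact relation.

21.2 per mil

Exactly, δ_product = (δ_source + 1000)·(ε/1000 + 1) − 1000.
δ_product = (-12.2 + 1000) × (33.8/1000 + 1) − 1000
δ_product = 21.19 per mil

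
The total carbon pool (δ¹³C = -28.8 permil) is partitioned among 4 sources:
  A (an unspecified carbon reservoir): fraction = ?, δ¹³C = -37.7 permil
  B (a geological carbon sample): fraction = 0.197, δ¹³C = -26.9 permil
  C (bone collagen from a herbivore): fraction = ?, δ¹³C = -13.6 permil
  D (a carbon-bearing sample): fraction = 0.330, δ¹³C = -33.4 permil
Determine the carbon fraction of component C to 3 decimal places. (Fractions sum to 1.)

0.222

Let f_C and f_A be the unknown fractions; fractions sum to 1 so f_C + f_A = 0.473.
Mass balance: Σ fᵢ·δᵢ = δ_bulk ⇒ f_C·(-13.6) + f_A·(-37.7) = -28.8 − (-16.321) = -12.479
Substitute f_A = 0.473 − f_C:
f_C·(-13.6 − -37.7) = -12.479 − 0.473×(-37.7) = 5.353
f_C = 5.353 / 24.1 = 0.2221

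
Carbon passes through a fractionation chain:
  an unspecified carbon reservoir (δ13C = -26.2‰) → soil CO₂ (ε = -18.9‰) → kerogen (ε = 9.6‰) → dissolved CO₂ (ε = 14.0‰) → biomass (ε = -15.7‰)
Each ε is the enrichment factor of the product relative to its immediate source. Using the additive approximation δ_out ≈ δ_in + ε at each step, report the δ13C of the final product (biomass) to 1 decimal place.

-37.2‰

step 1: δ ≈ -26.2 + (-18.9) = -45.1‰
step 2: δ ≈ -45.1 + (9.6) = -35.5‰
step 3: δ ≈ -35.5 + (14.0) = -21.5‰
step 4: δ ≈ -21.5 + (-15.7) = -37.2‰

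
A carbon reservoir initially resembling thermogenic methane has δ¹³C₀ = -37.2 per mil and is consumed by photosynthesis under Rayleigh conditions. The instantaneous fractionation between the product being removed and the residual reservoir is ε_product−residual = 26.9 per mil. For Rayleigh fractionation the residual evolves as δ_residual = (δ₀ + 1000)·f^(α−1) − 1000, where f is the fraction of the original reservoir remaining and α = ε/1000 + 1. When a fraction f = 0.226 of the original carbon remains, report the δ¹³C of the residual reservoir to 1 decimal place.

-75.0 per mil

Rayleigh residual: δ_res = (δ₀ + 1000)·f^(α−1) − 1000
α = ε/1000 + 1 = 1.02690, so α − 1 = 0.02690
f^(α−1) = 0.226^(0.02690) = 0.960783
δ_res = (-37.2 + 1000) × 0.960783 − 1000 = 925.042 − 1000 = -74.96 per mil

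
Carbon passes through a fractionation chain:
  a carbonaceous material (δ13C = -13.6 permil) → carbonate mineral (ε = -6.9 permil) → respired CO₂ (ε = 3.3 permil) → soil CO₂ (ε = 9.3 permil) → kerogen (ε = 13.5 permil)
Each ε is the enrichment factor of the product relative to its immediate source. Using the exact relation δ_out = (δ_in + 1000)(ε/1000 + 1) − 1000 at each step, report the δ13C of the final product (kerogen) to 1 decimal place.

5.4 permil

step 1: δ = (-13.60 + 1000)·(-6.9/1000 + 1) − 1000 = -20.41 permil
step 2: δ = (-20.41 + 1000)·(3.3/1000 + 1) − 1000 = -17.17 permil
step 3: δ = (-17.17 + 1000)·(9.3/1000 + 1) − 1000 = -8.03 permil
step 4: δ = (-8.03 + 1000)·(13.5/1000 + 1) − 1000 = 5.36 permil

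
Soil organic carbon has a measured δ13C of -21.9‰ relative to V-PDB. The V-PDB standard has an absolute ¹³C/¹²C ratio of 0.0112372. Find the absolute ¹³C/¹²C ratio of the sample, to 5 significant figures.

0.010991

R_sample = R_standard × (δ13C/1000 + 1)
R_sample = 0.0112372 × (-21.9/1000 + 1) = 0.0112372 × 0.978100
R_sample = 0.0109911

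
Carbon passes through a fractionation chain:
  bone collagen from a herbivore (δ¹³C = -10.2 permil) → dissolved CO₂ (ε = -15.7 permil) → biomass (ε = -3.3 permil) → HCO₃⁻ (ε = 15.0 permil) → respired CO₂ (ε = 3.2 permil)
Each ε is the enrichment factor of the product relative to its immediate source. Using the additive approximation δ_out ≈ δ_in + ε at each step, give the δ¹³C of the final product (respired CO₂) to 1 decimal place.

step 1: δ ≈ -10.2 + (-15.7) = -25.9 permil
step 2: δ ≈ -25.9 + (-3.3) = -29.2 permil
step 3: δ ≈ -29.2 + (15.0) = -14.2 permil
step 4: δ ≈ -14.2 + (3.2) = -11.0 permil

-11.0 permil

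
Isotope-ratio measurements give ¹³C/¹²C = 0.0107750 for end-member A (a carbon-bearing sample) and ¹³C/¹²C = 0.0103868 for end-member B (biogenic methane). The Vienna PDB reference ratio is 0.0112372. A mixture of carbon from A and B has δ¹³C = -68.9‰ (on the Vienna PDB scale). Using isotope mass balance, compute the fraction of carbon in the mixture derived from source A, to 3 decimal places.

0.196

δ_A = (0.0107750/0.0112372 − 1)×1000 = (0.958869 − 1)×1000 = -41.131‰
δ_B = (0.0103868/0.0112372 − 1)×1000 = (0.924323 − 1)×1000 = -75.677‰
f_A = (δ_mix − δ_B)/(δ_A − δ_B) = (-68.9 − (-75.677))/(-41.131 − (-75.677))
f_A = 6.777 / 34.546 = 0.1962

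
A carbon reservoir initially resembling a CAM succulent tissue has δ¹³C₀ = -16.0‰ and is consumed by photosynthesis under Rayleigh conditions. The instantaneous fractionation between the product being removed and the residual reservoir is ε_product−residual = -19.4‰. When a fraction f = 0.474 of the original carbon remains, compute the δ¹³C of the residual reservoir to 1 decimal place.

Rayleigh residual: δ_res = (δ₀ + 1000)·f^(α−1) − 1000
α = ε/1000 + 1 = 0.98060, so α − 1 = -0.01940
f^(α−1) = 0.474^(-0.01940) = 1.014588
δ_res = (-16.0 + 1000) × 1.014588 − 1000 = 998.355 − 1000 = -1.64‰

-1.6‰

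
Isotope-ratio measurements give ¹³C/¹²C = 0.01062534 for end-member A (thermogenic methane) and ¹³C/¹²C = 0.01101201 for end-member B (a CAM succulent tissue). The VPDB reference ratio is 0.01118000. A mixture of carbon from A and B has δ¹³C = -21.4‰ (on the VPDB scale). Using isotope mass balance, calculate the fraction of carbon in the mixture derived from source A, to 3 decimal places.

0.184

δ_A = (0.01062534/0.01118000 − 1)×1000 = (0.950388 − 1)×1000 = -49.612‰
δ_B = (0.01101201/0.01118000 − 1)×1000 = (0.984974 − 1)×1000 = -15.026‰
f_A = (δ_mix − δ_B)/(δ_A − δ_B) = (-21.4 − (-15.026))/(-49.612 − (-15.026))
f_A = -6.374 / -34.586 = 0.1843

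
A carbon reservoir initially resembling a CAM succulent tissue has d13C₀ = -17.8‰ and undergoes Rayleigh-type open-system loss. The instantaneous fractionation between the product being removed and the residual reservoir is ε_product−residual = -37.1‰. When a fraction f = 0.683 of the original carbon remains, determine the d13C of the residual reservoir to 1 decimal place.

Rayleigh residual: δ_res = (δ₀ + 1000)·f^(α−1) − 1000
α = ε/1000 + 1 = 0.96290, so α − 1 = -0.03710
f^(α−1) = 0.683^(-0.03710) = 1.014245
δ_res = (-17.8 + 1000) × 1.014245 − 1000 = 996.192 − 1000 = -3.81‰

-3.8‰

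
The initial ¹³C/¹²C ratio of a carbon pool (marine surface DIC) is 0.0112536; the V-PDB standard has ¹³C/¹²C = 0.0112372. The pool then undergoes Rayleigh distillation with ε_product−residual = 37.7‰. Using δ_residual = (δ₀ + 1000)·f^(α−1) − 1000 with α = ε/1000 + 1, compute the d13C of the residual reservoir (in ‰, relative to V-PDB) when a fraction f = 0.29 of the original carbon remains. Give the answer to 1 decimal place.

δ₀ = (0.0112536/0.0112372 − 1)×1000 = (1.001459 − 1)×1000 = 1.459‰
α − 1 = ε/1000 = 0.0377
f^(α−1) = 0.29^(0.0377) = 0.954404
δ_res = (1.459 + 1000) × 0.954404 − 1000 = 955.797 − 1000 = -44.20‰

-44.2‰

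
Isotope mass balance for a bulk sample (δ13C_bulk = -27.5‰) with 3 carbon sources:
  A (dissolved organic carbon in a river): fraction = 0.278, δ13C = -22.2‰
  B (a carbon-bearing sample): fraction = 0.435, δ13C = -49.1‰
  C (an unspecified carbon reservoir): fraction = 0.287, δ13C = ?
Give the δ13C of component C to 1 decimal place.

Isotope mass balance: δ_bulk = Σ fᵢ·δᵢ.
-27.5 = 0.278×(-22.2) + 0.435×(-49.1) + 0.287×δ_C
0.287·δ_C = -27.5 − (-27.530) = 0.030
δ_C = 0.030 / 0.287 = 0.10‰

0.1‰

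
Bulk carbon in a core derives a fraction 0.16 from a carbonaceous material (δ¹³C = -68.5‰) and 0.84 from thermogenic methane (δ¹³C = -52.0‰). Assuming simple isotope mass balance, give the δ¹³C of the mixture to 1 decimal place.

δ_mix = f_A·δ_A + f_B·δ_B
δ_mix = 0.16 × (-68.5) + 0.84 × (-52.0)
δ_mix = -10.96 + -43.68 = -54.64‰

-54.6‰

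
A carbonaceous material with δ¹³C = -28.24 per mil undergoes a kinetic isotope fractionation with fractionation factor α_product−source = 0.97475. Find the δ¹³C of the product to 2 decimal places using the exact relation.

δ_product = (δ_source + 1000)·α − 1000
δ_product = (-28.24 + 1000) × 0.97475 − 1000
δ_product = 947.223 − 1000 = -52.777 per mil

-52.78 per mil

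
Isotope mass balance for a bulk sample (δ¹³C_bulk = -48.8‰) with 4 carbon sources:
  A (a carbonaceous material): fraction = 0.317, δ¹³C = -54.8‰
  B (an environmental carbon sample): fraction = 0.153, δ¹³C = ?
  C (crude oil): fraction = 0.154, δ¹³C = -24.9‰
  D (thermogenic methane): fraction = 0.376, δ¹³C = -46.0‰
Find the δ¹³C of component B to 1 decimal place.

-67.3‰

Isotope mass balance: δ_bulk = Σ fᵢ·δᵢ.
-48.8 = 0.317×(-54.8) + 0.153×δ_B + 0.154×(-24.9) + 0.376×(-46.0)
0.153·δ_B = -48.8 − (-38.502) = -10.298
δ_B = -10.298 / 0.153 = -67.31‰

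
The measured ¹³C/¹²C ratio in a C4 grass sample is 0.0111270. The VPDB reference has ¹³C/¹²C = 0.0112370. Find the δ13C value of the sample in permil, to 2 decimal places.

δ13C = (R_sample / R_standard − 1) × 1000
R_sample / R_standard = 0.0111270 / 0.0112370 = 0.990211
δ13C = (0.990211 − 1) × 1000 = -9.789 permil

-9.79 permil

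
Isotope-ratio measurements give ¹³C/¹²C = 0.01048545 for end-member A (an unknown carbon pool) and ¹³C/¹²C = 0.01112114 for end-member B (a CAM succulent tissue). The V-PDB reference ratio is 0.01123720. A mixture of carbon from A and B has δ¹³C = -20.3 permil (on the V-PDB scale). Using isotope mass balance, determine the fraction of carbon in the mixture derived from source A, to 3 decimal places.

δ_A = (0.01048545/0.01123720 − 1)×1000 = (0.933102 − 1)×1000 = -66.898 permil
δ_B = (0.01112114/0.01123720 − 1)×1000 = (0.989672 − 1)×1000 = -10.328 permil
f_A = (δ_mix − δ_B)/(δ_A − δ_B) = (-20.3 − (-10.328))/(-66.898 − (-10.328))
f_A = -9.972 / -56.570 = 0.1763

0.176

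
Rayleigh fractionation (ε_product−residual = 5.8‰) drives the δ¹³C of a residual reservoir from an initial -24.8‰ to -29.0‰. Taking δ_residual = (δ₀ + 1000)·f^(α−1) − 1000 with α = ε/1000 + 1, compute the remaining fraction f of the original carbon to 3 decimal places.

α − 1 = ε/1000 = 0.0058
(δ_res + 1000)/(δ₀ + 1000) = (-29.0 + 1000)/(-24.8 + 1000) = 971.0/975.2 = 0.995693
f = 0.995693^(1/0.0058) = exp(ln(0.995693)/0.0058) = exp(-0.00432/0.0058)
f = exp(-0.7442) = 0.4751

0.475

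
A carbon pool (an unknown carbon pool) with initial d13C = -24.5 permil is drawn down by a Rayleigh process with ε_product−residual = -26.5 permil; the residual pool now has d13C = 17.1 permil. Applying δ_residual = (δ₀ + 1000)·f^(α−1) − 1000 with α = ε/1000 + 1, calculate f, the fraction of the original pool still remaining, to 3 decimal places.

α − 1 = ε/1000 = -0.0265
(δ_res + 1000)/(δ₀ + 1000) = (17.1 + 1000)/(-24.5 + 1000) = 1017.1/975.5 = 1.042645
f = 1.042645^(1/-0.0265) = exp(ln(1.042645)/-0.0265) = exp(0.04176/-0.0265)
f = exp(-1.5759) = 0.2068

0.207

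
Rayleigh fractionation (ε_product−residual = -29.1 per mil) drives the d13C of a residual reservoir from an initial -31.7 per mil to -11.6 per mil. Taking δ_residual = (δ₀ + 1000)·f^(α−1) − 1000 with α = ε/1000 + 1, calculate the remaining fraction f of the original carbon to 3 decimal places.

0.494

α − 1 = ε/1000 = -0.0291
(δ_res + 1000)/(δ₀ + 1000) = (-11.6 + 1000)/(-31.7 + 1000) = 988.4/968.3 = 1.020758
f = 1.020758^(1/-0.0291) = exp(ln(1.020758)/-0.0291) = exp(0.02055/-0.0291)
f = exp(-0.7060) = 0.4936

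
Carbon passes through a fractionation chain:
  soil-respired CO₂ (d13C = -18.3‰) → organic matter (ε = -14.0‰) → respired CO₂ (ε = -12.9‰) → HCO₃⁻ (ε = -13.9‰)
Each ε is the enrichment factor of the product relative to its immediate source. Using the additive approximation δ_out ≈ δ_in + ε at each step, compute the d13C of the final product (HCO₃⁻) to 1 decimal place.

-59.1‰

step 1: δ ≈ -18.3 + (-14.0) = -32.3‰
step 2: δ ≈ -32.3 + (-12.9) = -45.2‰
step 3: δ ≈ -45.2 + (-13.9) = -59.1‰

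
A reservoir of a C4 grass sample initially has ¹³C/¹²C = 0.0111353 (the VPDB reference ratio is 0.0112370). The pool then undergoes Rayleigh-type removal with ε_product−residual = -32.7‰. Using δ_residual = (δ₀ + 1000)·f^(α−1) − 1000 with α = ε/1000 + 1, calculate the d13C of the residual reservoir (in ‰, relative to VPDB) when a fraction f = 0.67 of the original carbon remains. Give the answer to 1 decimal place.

4.0‰

δ₀ = (0.0111353/0.0112370 − 1)×1000 = (0.990950 − 1)×1000 = -9.050‰
α − 1 = ε/1000 = -0.0327
f^(α−1) = 0.67^(-0.0327) = 1.013182
δ_res = (-9.050 + 1000) × 1.013182 − 1000 = 1004.012 − 1000 = 4.01‰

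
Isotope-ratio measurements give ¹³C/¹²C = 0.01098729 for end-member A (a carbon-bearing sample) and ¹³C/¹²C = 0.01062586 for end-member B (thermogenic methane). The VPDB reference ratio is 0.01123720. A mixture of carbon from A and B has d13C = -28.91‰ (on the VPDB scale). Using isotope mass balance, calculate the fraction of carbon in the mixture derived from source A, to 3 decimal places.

0.793

δ_A = (0.01098729/0.01123720 − 1)×1000 = (0.977760 − 1)×1000 = -22.240‰
δ_B = (0.01062586/0.01123720 − 1)×1000 = (0.945597 − 1)×1000 = -54.403‰
f_A = (δ_mix − δ_B)/(δ_A − δ_B) = (-28.91 − (-54.403))/(-22.240 − (-54.403))
f_A = 25.493 / 32.164 = 0.7926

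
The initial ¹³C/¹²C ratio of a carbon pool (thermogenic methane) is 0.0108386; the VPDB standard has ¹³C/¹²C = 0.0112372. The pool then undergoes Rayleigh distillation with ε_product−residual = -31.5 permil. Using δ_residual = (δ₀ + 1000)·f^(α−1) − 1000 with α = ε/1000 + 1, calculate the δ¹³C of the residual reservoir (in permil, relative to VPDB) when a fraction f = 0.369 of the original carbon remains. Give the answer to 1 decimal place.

δ₀ = (0.0108386/0.0112372 − 1)×1000 = (0.964529 − 1)×1000 = -35.471 permil
α − 1 = ε/1000 = -0.0315
f^(α−1) = 0.369^(-0.0315) = 1.031903
δ_res = (-35.471 + 1000) × 1.031903 − 1000 = 995.299 − 1000 = -4.70 permil

-4.7 permil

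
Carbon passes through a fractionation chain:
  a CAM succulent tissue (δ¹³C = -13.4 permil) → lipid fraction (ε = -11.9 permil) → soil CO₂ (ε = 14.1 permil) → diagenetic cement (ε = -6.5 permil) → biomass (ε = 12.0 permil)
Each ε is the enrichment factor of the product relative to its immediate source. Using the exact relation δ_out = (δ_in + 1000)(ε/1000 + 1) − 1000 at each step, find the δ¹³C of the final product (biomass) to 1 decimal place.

step 1: δ = (-13.40 + 1000)·(-11.9/1000 + 1) − 1000 = -25.14 permil
step 2: δ = (-25.14 + 1000)·(14.1/1000 + 1) − 1000 = -11.40 permil
step 3: δ = (-11.40 + 1000)·(-6.5/1000 + 1) − 1000 = -17.82 permil
step 4: δ = (-17.82 + 1000)·(12.0/1000 + 1) − 1000 = -6.03 permil

-6.0 permil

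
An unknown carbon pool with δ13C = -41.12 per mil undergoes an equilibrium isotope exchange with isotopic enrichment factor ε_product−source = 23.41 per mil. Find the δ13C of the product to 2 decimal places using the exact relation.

-18.67 per mil

To first order, δ_product ≈ δ_source + ε = -17.71 per mil.
Exactly, δ_product = (δ_source + 1000)·(ε/1000 + 1) − 1000.
δ_product = (-41.12 + 1000) × (23.41/1000 + 1) − 1000
δ_product = -18.673 per mil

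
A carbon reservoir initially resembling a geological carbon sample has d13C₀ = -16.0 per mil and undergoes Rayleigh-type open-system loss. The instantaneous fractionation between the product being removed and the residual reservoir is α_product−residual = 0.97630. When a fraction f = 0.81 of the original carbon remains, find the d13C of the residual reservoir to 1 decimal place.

Rayleigh residual: δ_res = (δ₀ + 1000)·f^(α−1) − 1000
α − 1 = -0.02370
f^(α−1) = 0.81^(-0.02370) = 1.005007
δ_res = (-16.0 + 1000) × 1.005007 − 1000 = 988.926 − 1000 = -11.07 per mil

-11.1 per mil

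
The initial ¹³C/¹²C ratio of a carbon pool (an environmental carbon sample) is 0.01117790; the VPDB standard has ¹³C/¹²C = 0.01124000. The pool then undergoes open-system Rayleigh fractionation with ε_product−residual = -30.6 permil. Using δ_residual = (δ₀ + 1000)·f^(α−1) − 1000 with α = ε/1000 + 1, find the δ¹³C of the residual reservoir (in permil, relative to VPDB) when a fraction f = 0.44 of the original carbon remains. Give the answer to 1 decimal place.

δ₀ = (0.01117790/0.01124000 − 1)×1000 = (0.994475 − 1)×1000 = -5.525 permil
α − 1 = ε/1000 = -0.0306
f^(α−1) = 0.44^(-0.0306) = 1.025440
δ_res = (-5.525 + 1000) × 1.025440 − 1000 = 1019.775 − 1000 = 19.77 permil

19.8 permil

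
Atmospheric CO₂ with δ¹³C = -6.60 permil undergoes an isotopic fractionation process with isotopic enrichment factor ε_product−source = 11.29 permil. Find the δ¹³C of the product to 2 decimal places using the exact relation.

To first order, δ_product ≈ δ_source + ε = 4.69 permil.
Exactly, δ_product = (δ_source + 1000)·(ε/1000 + 1) − 1000.
δ_product = (-6.60 + 1000) × (11.29/1000 + 1) − 1000
δ_product = 4.615 permil

4.62 permil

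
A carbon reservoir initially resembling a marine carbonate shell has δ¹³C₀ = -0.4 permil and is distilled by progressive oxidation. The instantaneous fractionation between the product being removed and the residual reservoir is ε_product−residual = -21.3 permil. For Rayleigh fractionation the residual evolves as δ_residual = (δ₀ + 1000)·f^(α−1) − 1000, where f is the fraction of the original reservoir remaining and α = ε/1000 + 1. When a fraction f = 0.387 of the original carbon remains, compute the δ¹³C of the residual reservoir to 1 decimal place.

20.0 permil

Rayleigh residual: δ_res = (δ₀ + 1000)·f^(α−1) − 1000
α = ε/1000 + 1 = 0.97870, so α − 1 = -0.02130
f^(α−1) = 0.387^(-0.02130) = 1.020427
δ_res = (-0.4 + 1000) × 1.020427 − 1000 = 1020.018 − 1000 = 20.02 permil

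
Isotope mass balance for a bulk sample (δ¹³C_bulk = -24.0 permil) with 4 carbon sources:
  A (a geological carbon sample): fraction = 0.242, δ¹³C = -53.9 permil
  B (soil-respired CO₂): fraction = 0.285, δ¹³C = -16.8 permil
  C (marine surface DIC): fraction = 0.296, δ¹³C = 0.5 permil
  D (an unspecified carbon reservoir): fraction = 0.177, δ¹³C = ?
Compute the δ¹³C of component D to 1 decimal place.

Isotope mass balance: δ_bulk = Σ fᵢ·δᵢ.
-24.0 = 0.242×(-53.9) + 0.285×(-16.8) + 0.296×(0.5) + 0.177×δ_D
0.177·δ_D = -24.0 − (-17.684) = -6.316
δ_D = -6.316 / 0.177 = -35.68 permil

-35.7 permil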